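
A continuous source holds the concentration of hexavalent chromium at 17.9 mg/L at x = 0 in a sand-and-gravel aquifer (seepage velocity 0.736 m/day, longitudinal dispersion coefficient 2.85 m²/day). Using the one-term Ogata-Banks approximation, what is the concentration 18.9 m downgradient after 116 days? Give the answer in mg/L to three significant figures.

For a continuous step input, C/C₀ ≈ ½·erfc((x−vt)/(2√(Dt))).
vt = 0.736 × 116 = 85.376 m and 2√(Dt) = 2√(2.85 × 116) = 36.36 m.
Argument (x−vt)/(2√(Dt)) = (18.9 − 85.376)/36.36 = -1.828; ½·erfc(-1.828) = 0.9951.
C = 17.9 × 0.9951 = 17.8 mg/L.

17.8 mg/L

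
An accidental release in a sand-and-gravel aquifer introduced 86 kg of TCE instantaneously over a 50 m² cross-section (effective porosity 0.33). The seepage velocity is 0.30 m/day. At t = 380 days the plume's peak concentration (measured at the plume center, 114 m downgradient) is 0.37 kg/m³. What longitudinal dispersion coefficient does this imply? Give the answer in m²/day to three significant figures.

0.0416 m²/day

At the plume center C_max = M/(n_e·A·√(4πDt)), so D = M²/(4πt·(n_e·A·C_max)²).
n_e·A·C_max = 0.33 × 50 × 0.37 = 6.105 kg/m.
D = 86²/(4π × 380 × 6.105²) = 0.0416 m²/day.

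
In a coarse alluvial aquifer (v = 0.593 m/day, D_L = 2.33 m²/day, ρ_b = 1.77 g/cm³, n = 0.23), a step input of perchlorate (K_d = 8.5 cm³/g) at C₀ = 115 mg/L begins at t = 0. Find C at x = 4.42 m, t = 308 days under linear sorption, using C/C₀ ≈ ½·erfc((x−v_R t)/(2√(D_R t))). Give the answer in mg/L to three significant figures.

Retardation factor R = 1 + ρ_b·K_d/n = 1 + 1.77 × 8.5/0.23 = 66.41.
Sorption retards both mechanisms: v_R = v/R = 0.008929 m/day, D_R = D/R = 0.03509 m²/day.
v_R·t = 0.008929 × 308 = 2.750132 m; 2√(D_R t) = 6.575 m; argument = (4.42 − 2.750132)/6.575 = 0.2540.
C = C₀ × ½·erfc(0.2540) = 115 × 0.3597 = 41.4 mg/L.

41.4 mg/L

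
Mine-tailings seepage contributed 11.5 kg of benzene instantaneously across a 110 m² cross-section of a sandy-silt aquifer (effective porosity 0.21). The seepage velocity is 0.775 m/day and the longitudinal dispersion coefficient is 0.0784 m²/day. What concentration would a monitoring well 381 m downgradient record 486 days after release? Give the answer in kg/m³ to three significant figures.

For an instantaneous plane source, C(x,t) = M/(n_e·A·√(4πDt)) · exp(−(x−vt)²/(4Dt)), with n_e·A the pore (flow) area.
Plume center vt = 0.775 × 486 = 376.65 m, so the well at 381 m is 4.35 m downgradient of the peak.
√(4πDt) = 21.88 m, giving peak height M/(n_e·A·√(4πDt)) = 11.5/(0.21 × 110 × 21.88) = 0.02275 kg/m³.
(x−vt)²/(4Dt) = (4.35)²/(4 × 0.0784 × 486) = 0.1242; exp(−0.1242) = 0.8832.
C = 0.02275 × 0.8832 = 0.0201 kg/m³.

0.0201 kg/m³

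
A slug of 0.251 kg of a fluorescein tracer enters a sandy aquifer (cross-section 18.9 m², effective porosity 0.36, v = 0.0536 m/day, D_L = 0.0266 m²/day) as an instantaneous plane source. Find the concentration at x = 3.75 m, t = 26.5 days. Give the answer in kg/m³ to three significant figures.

0.00181 kg/m³

For an instantaneous plane source, C(x,t) = M/(n_e·A·√(4πDt)) · exp(−(x−vt)²/(4Dt)), with n_e·A the pore (flow) area.
Plume center vt = 0.0536 × 26.5 = 1.4204 m, so the well at 3.75 m is 2.3296 m downgradient of the peak.
√(4πDt) = 2.976 m, giving peak height M/(n_e·A·√(4πDt)) = 0.251/(0.36 × 18.9 × 2.976) = 0.01240 kg/m³.
(x−vt)²/(4Dt) = (2.3296)²/(4 × 0.0266 × 26.5) = 1.925; exp(−1.925) = 0.1459.
C = 0.01240 × 0.1459 = 0.00181 kg/m³.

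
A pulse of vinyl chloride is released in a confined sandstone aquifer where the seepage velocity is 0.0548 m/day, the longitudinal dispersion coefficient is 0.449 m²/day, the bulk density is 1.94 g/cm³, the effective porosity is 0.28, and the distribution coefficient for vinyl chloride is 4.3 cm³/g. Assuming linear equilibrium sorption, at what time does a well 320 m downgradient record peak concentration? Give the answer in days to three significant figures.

175000 days

Retardation factor R = 1 + ρ_b·K_d/n = 1 + 1.94 × 4.3/0.28 = 30.79.
Sorption retards both mechanisms: v_R = v/R = 0.001780 m/day, D_R = D/R = 0.01458 m²/day.
Peak time from v_R²t² + 2D_R t − x² = 0: t = (√(D_R² + v_R²x²) − D_R)/v_R².
√(D_R² + v_R²x²) = √(0.01458² + 0.001780² × 320²) = 0.5698; v_R² = 3.168e-06.
t = (0.5698 − 0.01458)/3.168e-06 = 175000 days.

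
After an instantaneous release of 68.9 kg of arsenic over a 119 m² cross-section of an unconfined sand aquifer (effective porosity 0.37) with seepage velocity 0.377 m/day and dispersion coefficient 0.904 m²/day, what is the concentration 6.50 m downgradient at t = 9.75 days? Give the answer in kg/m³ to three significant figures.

For an instantaneous plane source, C(x,t) = M/(n_e·A·√(4πDt)) · exp(−(x−vt)²/(4Dt)), with n_e·A the pore (flow) area.
Plume center vt = 0.377 × 9.75 = 3.67575 m, so the well at 6.50 m is 2.82425 m downgradient of the peak.
√(4πDt) = 10.52 m, giving peak height M/(n_e·A·√(4πDt)) = 68.9/(0.37 × 119 × 10.52) = 0.1487 kg/m³.
(x−vt)²/(4Dt) = (2.82425)²/(4 × 0.904 × 9.75) = 0.2262; exp(−0.2262) = 0.7976.
C = 0.1487 × 0.7976 = 0.119 kg/m³.

0.119 kg/m³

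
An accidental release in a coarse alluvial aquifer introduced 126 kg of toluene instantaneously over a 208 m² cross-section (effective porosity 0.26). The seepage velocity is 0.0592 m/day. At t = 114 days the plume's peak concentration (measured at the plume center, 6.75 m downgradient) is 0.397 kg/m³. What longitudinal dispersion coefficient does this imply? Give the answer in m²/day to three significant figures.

At the plume center C_max = M/(n_e·A·√(4πDt)), so D = M²/(4πt·(n_e·A·C_max)²).
n_e·A·C_max = 0.26 × 208 × 0.397 = 21.47 kg/m.
D = 126²/(4π × 114 × 21.47²) = 0.0240 m²/day.

0.0240 m²/day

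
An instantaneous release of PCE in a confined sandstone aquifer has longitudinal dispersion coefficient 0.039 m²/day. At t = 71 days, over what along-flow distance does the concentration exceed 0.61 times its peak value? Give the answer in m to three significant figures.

4.68 m

The plume is Gaussian with σ = √(2Dt) = √(2 × 0.039 × 71) = 2.353 m.
C/C_peak = exp(−Δx²/(2σ²)) = 0.61 ⇒ Δx = σ·√(−2 ln 0.61) = 2.353 × 0.9943 = 2.340 m.
Width = 2Δx = 4.68 m.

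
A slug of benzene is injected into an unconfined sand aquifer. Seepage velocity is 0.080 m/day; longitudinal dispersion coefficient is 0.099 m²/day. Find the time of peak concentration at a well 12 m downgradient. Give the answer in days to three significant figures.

135 days

For the 1D instantaneous-source solution, setting ∂C/∂t = 0 at fixed x gives v²t² + 2Dt − x² = 0, so t = (√(D² + v²x²) − D)/v².
√(D² + v²x²) = √(0.099² + 0.080² × 12²) = 0.9651; v² = 0.0064.
t = (0.9651 − 0.099)/0.0064 = 135 days (vs. the pure-advection estimate x/v = 150 d).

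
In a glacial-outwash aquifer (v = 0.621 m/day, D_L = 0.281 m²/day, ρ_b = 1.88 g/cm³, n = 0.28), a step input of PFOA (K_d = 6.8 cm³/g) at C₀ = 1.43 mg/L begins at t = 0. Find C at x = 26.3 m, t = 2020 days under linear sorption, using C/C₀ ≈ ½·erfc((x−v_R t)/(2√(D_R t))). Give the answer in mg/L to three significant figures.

0.783 mg/L

Retardation factor R = 1 + ρ_b·K_d/n = 1 + 1.88 × 6.8/0.28 = 46.66.
Sorption retards both mechanisms: v_R = v/R = 0.01331 m/day, D_R = D/R = 0.006022 m²/day.
v_R·t = 0.01331 × 2020 = 26.8862 m; 2√(D_R t) = 6.976 m; argument = (26.3 − 26.8862)/6.976 = -0.08403.
C = C₀ × ½·erfc(-0.08403) = 1.43 × 0.5473 = 0.783 mg/L.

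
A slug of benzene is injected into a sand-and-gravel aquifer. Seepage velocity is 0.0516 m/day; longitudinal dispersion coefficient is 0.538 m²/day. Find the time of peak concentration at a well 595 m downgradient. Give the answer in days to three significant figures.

11300 days

For the 1D instantaneous-source solution, setting ∂C/∂t = 0 at fixed x gives v²t² + 2Dt − x² = 0, so t = (√(D² + v²x²) − D)/v².
√(D² + v²x²) = √(0.538² + 0.0516² × 595²) = 30.71; v² = 0.00266256.
t = (30.71 − 0.538)/0.00266256 = 11300 days (vs. the pure-advection estimate x/v = 11500 d).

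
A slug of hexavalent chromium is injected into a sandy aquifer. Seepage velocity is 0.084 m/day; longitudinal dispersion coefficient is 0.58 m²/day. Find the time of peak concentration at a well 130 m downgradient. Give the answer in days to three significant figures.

For the 1D instantaneous-source solution, setting ∂C/∂t = 0 at fixed x gives v²t² + 2Dt − x² = 0, so t = (√(D² + v²x²) − D)/v².
√(D² + v²x²) = √(0.58² + 0.084² × 130²) = 10.94; v² = 0.007056.
t = (10.94 − 0.58)/0.007056 = 1470 days (vs. the pure-advection estimate x/v = 1550 d).

1470 days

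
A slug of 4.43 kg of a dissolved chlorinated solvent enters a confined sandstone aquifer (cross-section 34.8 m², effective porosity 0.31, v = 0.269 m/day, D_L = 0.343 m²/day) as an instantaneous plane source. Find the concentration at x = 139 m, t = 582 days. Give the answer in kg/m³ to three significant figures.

For an instantaneous plane source, C(x,t) = M/(n_e·A·√(4πDt)) · exp(−(x−vt)²/(4Dt)), with n_e·A the pore (flow) area.
Plume center vt = 0.269 × 582 = 156.558 m, so the well at 139 m is 17.558 m upgradient of the peak.
√(4πDt) = 50.09 m, giving peak height M/(n_e·A·√(4πDt)) = 4.43/(0.31 × 34.8 × 50.09) = 0.008198 kg/m³.
(x−vt)²/(4Dt) = (-17.558)²/(4 × 0.343 × 582) = 0.3861; exp(−0.3861) = 0.6797.
C = 0.008198 × 0.6797 = 0.00557 kg/m³.

0.00557 kg/m³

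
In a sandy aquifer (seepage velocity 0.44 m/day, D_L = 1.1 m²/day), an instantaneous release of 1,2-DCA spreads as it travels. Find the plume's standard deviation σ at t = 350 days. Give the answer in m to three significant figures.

27.7 m

Dispersive spreading gives a Gaussian with σ² = 2Dt; advection only shifts the center.
σ = √(2 × 1.1 × 350) = 27.7 m.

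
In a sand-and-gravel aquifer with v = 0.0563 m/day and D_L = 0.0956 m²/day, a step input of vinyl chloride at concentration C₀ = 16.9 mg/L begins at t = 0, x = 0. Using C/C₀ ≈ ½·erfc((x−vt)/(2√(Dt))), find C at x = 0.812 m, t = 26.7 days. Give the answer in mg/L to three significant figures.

For a continuous step input, C/C₀ ≈ ½·erfc((x−vt)/(2√(Dt))).
vt = 0.0563 × 26.7 = 1.50321 m and 2√(Dt) = 2√(0.0956 × 26.7) = 3.195 m.
Argument (x−vt)/(2√(Dt)) = (0.812 − 1.50321)/3.195 = -0.2163; ½·erfc(-0.2163) = 0.6202.
C = 16.9 × 0.6202 = 10.5 mg/L.

10.5 mg/L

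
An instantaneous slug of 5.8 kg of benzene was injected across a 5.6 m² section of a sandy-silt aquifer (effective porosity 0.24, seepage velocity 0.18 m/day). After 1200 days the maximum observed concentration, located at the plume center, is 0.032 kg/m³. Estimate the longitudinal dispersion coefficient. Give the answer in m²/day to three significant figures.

1.21 m²/day

At the plume center C_max = M/(n_e·A·√(4πDt)), so D = M²/(4πt·(n_e·A·C_max)²).
n_e·A·C_max = 0.24 × 5.6 × 0.032 = 0.04301 kg/m.
D = 5.8²/(4π × 1200 × 0.04301²) = 1.21 m²/day.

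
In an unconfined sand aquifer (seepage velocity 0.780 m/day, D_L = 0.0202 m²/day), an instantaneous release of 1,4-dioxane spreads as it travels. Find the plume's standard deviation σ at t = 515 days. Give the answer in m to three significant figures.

4.56 m

Dispersive spreading gives a Gaussian with σ² = 2Dt; advection only shifts the center.
σ = √(2 × 0.0202 × 515) = 4.56 m.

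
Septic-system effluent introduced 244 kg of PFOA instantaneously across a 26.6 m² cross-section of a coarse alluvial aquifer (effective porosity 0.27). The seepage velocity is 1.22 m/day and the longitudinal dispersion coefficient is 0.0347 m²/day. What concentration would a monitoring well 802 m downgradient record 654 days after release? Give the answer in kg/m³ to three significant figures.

1.67 kg/m³

For an instantaneous plane source, C(x,t) = M/(n_e·A·√(4πDt)) · exp(−(x−vt)²/(4Dt)), with n_e·A the pore (flow) area.
Plume center vt = 1.22 × 654 = 797.88 m, so the well at 802 m is 4.12 m downgradient of the peak.
√(4πDt) = 16.89 m, giving peak height M/(n_e·A·√(4πDt)) = 244/(0.27 × 26.6 × 16.89) = 2.011 kg/m³.
(x−vt)²/(4Dt) = (4.12)²/(4 × 0.0347 × 654) = 0.1870; exp(−0.1870) = 0.8294.
C = 2.011 × 0.8294 = 1.67 kg/m³.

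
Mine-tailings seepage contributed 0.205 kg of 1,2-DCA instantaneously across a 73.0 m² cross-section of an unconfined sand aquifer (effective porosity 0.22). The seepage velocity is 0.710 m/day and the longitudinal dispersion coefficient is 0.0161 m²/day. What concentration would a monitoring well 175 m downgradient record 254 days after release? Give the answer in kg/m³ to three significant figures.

0.000312 kg/m³

For an instantaneous plane source, C(x,t) = M/(n_e·A·√(4πDt)) · exp(−(x−vt)²/(4Dt)), with n_e·A the pore (flow) area.
Plume center vt = 0.710 × 254 = 180.34 m, so the well at 175 m is 5.34 m upgradient of the peak.
√(4πDt) = 7.169 m, giving peak height M/(n_e·A·√(4πDt)) = 0.205/(0.22 × 73.0 × 7.169) = 0.001781 kg/m³.
(x−vt)²/(4Dt) = (-5.34)²/(4 × 0.0161 × 254) = 1.743; exp(−1.743) = 0.1750.
C = 0.001781 × 0.1750 = 0.000312 kg/m³.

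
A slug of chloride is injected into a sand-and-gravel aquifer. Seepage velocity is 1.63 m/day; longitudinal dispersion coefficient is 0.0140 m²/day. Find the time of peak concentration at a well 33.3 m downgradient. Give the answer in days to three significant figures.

For the 1D instantaneous-source solution, setting ∂C/∂t = 0 at fixed x gives v²t² + 2Dt − x² = 0, so t = (√(D² + v²x²) − D)/v².
√(D² + v²x²) = √(0.0140² + 1.63² × 33.3²) = 54.28; v² = 2.6569.
t = (54.28 − 0.0140)/2.6569 = 20.4 days (vs. the pure-advection estimate x/v = 20.4 d).

20.4 days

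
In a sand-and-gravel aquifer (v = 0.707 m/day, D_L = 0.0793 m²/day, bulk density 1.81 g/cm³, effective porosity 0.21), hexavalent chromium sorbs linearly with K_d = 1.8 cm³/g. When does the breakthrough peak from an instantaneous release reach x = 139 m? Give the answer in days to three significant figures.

Retardation factor R = 1 + ρ_b·K_d/n = 1 + 1.81 × 1.8/0.21 = 16.51.
Sorption retards both mechanisms: v_R = v/R = 0.04282 m/day, D_R = D/R = 0.004803 m²/day.
Peak time from v_R²t² + 2D_R t − x² = 0: t = (√(D_R² + v_R²x²) − D_R)/v_R².
√(D_R² + v_R²x²) = √(0.004803² + 0.04282² × 139²) = 5.952; v_R² = 0.001834.
t = (5.952 − 0.004803)/0.001834 = 3240 days.

3240 days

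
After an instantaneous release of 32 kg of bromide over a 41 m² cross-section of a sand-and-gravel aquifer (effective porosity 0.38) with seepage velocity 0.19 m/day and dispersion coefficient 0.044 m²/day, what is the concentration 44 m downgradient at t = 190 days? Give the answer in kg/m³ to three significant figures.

For an instantaneous plane source, C(x,t) = M/(n_e·A·√(4πDt)) · exp(−(x−vt)²/(4Dt)), with n_e·A the pore (flow) area.
Plume center vt = 0.19 × 190 = 36.1 m, so the well at 44 m is 7.9 m downgradient of the peak.
√(4πDt) = 10.25 m, giving peak height M/(n_e·A·√(4πDt)) = 32/(0.38 × 41 × 10.25) = 0.2004 kg/m³.
(x−vt)²/(4Dt) = (7.9)²/(4 × 0.044 × 190) = 1.866; exp(−1.866) = 0.1547.
C = 0.2004 × 0.1547 = 0.0310 kg/m³.

0.0310 kg/m³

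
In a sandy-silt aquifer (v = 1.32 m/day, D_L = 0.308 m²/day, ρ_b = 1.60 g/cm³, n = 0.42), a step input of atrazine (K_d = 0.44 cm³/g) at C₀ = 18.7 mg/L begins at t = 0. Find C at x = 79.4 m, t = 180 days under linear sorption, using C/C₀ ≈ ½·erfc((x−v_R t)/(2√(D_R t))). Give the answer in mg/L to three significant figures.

17.3 mg/L

Retardation factor R = 1 + ρ_b·K_d/n = 1 + 1.60 × 0.44/0.42 = 2.676.
Sorption retards both mechanisms: v_R = v/R = 0.4933 m/day, D_R = D/R = 0.1151 m²/day.
v_R·t = 0.4933 × 180 = 88.794 m; 2√(D_R t) = 9.103 m; argument = (79.4 − 88.794)/9.103 = -1.032.
C = C₀ × ½·erfc(-1.032) = 18.7 × 0.9278 = 17.3 mg/L.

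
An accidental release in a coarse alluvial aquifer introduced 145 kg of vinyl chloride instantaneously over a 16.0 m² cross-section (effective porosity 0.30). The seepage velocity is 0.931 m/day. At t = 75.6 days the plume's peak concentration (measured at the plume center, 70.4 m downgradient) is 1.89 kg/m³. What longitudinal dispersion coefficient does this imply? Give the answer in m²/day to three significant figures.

At the plume center C_max = M/(n_e·A·√(4πDt)), so D = M²/(4πt·(n_e·A·C_max)²).
n_e·A·C_max = 0.30 × 16.0 × 1.89 = 9.072 kg/m.
D = 145²/(4π × 75.6 × 9.072²) = 0.269 m²/day.

0.269 m²/day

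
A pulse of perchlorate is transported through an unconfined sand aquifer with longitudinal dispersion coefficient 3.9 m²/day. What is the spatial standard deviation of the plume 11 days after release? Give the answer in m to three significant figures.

9.26 m

Dispersive spreading gives a Gaussian with σ² = 2Dt; advection only shifts the center.
σ = √(2 × 3.9 × 11) = 9.26 m.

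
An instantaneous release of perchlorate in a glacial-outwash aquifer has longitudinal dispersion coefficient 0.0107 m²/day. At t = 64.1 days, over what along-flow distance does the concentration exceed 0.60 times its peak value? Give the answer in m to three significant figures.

2.37 m

The plume is Gaussian with σ = √(2Dt) = √(2 × 0.0107 × 64.1) = 1.171 m.
C/C_peak = exp(−Δx²/(2σ²)) = 0.60 ⇒ Δx = σ·√(−2 ln 0.60) = 1.171 × 1.011 = 1.184 m.
Width = 2Δx = 2.37 m.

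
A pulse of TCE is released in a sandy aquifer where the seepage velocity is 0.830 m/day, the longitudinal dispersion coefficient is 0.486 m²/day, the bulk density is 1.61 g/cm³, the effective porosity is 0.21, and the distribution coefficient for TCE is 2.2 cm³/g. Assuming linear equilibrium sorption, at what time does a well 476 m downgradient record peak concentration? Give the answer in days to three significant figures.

10200 days

Retardation factor R = 1 + ρ_b·K_d/n = 1 + 1.61 × 2.2/0.21 = 17.87.
Sorption retards both mechanisms: v_R = v/R = 0.04645 m/day, D_R = D/R = 0.02720 m²/day.
Peak time from v_R²t² + 2D_R t − x² = 0: t = (√(D_R² + v_R²x²) − D_R)/v_R².
√(D_R² + v_R²x²) = √(0.02720² + 0.04645² × 476²) = 22.11; v_R² = 0.002158.
t = (22.11 − 0.02720)/0.002158 = 10200 days.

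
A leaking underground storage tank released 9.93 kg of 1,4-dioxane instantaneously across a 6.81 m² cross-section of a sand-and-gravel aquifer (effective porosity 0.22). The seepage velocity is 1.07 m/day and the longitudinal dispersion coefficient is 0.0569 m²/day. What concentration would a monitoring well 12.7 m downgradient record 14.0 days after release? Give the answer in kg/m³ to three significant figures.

0.410 kg/m³

For an instantaneous plane source, C(x,t) = M/(n_e·A·√(4πDt)) · exp(−(x−vt)²/(4Dt)), with n_e·A the pore (flow) area.
Plume center vt = 1.07 × 14.0 = 14.98 m, so the well at 12.7 m is 2.28 m upgradient of the peak.
√(4πDt) = 3.164 m, giving peak height M/(n_e·A·√(4πDt)) = 9.93/(0.22 × 6.81 × 3.164) = 2.095 kg/m³.
(x−vt)²/(4Dt) = (-2.28)²/(4 × 0.0569 × 14.0) = 1.631; exp(−1.631) = 0.1957.
C = 2.095 × 0.1957 = 0.410 kg/m³.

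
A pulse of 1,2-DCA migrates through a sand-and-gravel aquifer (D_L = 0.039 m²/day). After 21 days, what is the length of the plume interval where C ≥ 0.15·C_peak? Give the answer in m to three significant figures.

4.99 m

The plume is Gaussian with σ = √(2Dt) = √(2 × 0.039 × 21) = 1.280 m.
C/C_peak = exp(−Δx²/(2σ²)) = 0.15 ⇒ Δx = σ·√(−2 ln 0.15) = 1.280 × 1.948 = 2.493 m.
Width = 2Δx = 4.99 m.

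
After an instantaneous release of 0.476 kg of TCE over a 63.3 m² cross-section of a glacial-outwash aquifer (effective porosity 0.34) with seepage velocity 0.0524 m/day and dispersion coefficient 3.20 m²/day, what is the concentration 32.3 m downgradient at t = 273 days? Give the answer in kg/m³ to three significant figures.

0.000192 kg/m³

For an instantaneous plane source, C(x,t) = M/(n_e·A·√(4πDt)) · exp(−(x−vt)²/(4Dt)), with n_e·A the pore (flow) area.
Plume center vt = 0.0524 × 273 = 14.3052 m, so the well at 32.3 m is 17.9948 m downgradient of the peak.
√(4πDt) = 104.8 m, giving peak height M/(n_e·A·√(4πDt)) = 0.476/(0.34 × 63.3 × 104.8) = 0.0002110 kg/m³.
(x−vt)²/(4Dt) = (17.9948)²/(4 × 3.20 × 273) = 0.09267; exp(−0.09267) = 0.9115.
C = 0.0002110 × 0.9115 = 0.000192 kg/m³.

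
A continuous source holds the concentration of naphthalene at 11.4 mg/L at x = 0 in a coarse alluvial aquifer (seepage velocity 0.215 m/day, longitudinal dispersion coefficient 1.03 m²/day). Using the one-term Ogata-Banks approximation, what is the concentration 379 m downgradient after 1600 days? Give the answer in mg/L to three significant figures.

For a continuous step input, C/C₀ ≈ ½·erfc((x−vt)/(2√(Dt))).
vt = 0.215 × 1600 = 344 m and 2√(Dt) = 2√(1.03 × 1600) = 81.19 m.
Argument (x−vt)/(2√(Dt)) = (379 − 344)/81.19 = 0.4311; ½·erfc(0.4311) = 0.2710.
C = 11.4 × 0.2710 = 3.09 mg/L.

3.09 mg/L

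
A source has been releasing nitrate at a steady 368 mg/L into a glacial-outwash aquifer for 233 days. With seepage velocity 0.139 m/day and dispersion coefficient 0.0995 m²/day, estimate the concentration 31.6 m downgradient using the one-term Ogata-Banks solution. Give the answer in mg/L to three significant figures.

201 mg/L

For a continuous step input, C/C₀ ≈ ½·erfc((x−vt)/(2√(Dt))).
vt = 0.139 × 233 = 32.387 m and 2√(Dt) = 2√(0.0995 × 233) = 9.630 m.
Argument (x−vt)/(2√(Dt)) = (31.6 − 32.387)/9.630 = -0.08172; ½·erfc(-0.08172) = 0.5460.
C = 368 × 0.5460 = 201 mg/L.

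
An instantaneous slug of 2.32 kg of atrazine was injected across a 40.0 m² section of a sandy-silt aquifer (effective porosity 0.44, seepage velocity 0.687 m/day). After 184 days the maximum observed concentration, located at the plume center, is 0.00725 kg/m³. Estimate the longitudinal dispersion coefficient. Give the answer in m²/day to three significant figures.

At the plume center C_max = M/(n_e·A·√(4πDt)), so D = M²/(4πt·(n_e·A·C_max)²).
n_e·A·C_max = 0.44 × 40.0 × 0.00725 = 0.1276 kg/m.
D = 2.32²/(4π × 184 × 0.1276²) = 0.143 m²/day.

0.143 m²/day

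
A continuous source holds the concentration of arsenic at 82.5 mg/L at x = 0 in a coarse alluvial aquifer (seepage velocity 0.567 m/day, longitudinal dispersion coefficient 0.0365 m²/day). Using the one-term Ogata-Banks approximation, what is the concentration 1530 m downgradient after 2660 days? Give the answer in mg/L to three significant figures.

4.87 mg/L

For a continuous step input, C/C₀ ≈ ½·erfc((x−vt)/(2√(Dt))).
vt = 0.567 × 2660 = 1508.22 m and 2√(Dt) = 2√(0.0365 × 2660) = 19.71 m.
Argument (x−vt)/(2√(Dt)) = (1530 − 1508.22)/19.71 = 1.105; ½·erfc(1.105) = 0.05906.
C = 82.5 × 0.05906 = 4.87 mg/L.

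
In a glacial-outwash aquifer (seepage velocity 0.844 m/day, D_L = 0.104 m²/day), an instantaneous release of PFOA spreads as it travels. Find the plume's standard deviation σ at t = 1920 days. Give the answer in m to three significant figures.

20.0 m

Dispersive spreading gives a Gaussian with σ² = 2Dt; advection only shifts the center.
σ = √(2 × 0.104 × 1920) = 20.0 m.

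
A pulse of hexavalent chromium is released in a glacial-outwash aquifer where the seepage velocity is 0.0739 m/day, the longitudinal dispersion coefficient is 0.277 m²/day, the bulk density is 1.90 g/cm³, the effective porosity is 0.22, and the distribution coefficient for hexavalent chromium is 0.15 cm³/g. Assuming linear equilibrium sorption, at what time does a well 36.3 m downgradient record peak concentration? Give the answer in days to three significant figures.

1020 days

Retardation factor R = 1 + ρ_b·K_d/n = 1 + 1.90 × 0.15/0.22 = 2.295.
Sorption retards both mechanisms: v_R = v/R = 0.03220 m/day, D_R = D/R = 0.1207 m²/day.
Peak time from v_R²t² + 2D_R t − x² = 0: t = (√(D_R² + v_R²x²) − D_R)/v_R².
√(D_R² + v_R²x²) = √(0.1207² + 0.03220² × 36.3²) = 1.175; v_R² = 0.001037.
t = (1.175 − 0.1207)/0.001037 = 1020 days.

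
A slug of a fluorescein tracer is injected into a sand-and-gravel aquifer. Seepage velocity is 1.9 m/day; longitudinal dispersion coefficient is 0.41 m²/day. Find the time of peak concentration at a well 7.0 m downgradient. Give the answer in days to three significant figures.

For the 1D instantaneous-source solution, setting ∂C/∂t = 0 at fixed x gives v²t² + 2Dt − x² = 0, so t = (√(D² + v²x²) − D)/v².
√(D² + v²x²) = √(0.41² + 1.9² × 7.0²) = 13.31; v² = 3.61.
t = (13.31 − 0.41)/3.61 = 3.57 days (vs. the pure-advection estimate x/v = 3.68 d).

3.57 days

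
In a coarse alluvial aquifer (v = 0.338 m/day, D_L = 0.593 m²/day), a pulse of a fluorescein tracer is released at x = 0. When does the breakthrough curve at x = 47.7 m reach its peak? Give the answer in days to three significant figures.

For the 1D instantaneous-source solution, setting ∂C/∂t = 0 at fixed x gives v²t² + 2Dt − x² = 0, so t = (√(D² + v²x²) − D)/v².
√(D² + v²x²) = √(0.593² + 0.338² × 47.7²) = 16.13; v² = 0.114244.
t = (16.13 − 0.593)/0.114244 = 136 days (vs. the pure-advection estimate x/v = 141 d).

136 days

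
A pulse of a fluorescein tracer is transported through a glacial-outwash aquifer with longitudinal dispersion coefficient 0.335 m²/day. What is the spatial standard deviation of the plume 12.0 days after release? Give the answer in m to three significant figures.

2.84 m

Dispersive spreading gives a Gaussian with σ² = 2Dt; advection only shifts the center.
σ = √(2 × 0.335 × 12.0) = 2.84 m.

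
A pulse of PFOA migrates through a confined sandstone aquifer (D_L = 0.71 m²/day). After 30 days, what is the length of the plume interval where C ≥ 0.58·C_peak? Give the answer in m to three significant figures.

The plume is Gaussian with σ = √(2Dt) = √(2 × 0.71 × 30) = 6.527 m.
C/C_peak = exp(−Δx²/(2σ²)) = 0.58 ⇒ Δx = σ·√(−2 ln 0.58) = 6.527 × 1.044 = 6.814 m.
Width = 2Δx = 13.6 m.

13.6 m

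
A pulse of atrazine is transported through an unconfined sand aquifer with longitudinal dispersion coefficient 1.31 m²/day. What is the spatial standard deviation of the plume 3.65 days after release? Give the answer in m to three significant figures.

3.09 m

Dispersive spreading gives a Gaussian with σ² = 2Dt; advection only shifts the center.
σ = √(2 × 1.31 × 3.65) = 3.09 m.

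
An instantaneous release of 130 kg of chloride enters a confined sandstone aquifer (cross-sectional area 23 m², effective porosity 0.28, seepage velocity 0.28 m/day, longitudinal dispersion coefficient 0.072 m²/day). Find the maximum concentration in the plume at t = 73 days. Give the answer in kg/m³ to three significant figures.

The peak of an instantaneous 1D plume sits at x = vt; there the Gaussian factor is 1 and C_max = M/(n_e·A·√(4πDt)), where n_e·A is the pore area the mass is dissolved in.
√(4πDt) = √(4π × 0.072 × 73) = 8.127 m, so C_max = 130/(0.28 × 23 × 8.127) = 2.48 kg/m³.

2.48 kg/m³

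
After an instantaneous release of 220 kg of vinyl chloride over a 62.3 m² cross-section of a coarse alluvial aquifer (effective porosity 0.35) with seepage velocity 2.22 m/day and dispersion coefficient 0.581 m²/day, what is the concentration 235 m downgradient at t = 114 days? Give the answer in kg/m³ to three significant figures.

0.102 kg/m³

For an instantaneous plane source, C(x,t) = M/(n_e·A·√(4πDt)) · exp(−(x−vt)²/(4Dt)), with n_e·A the pore (flow) area.
Plume center vt = 2.22 × 114 = 253.08 m, so the well at 235 m is 18.08 m upgradient of the peak.
√(4πDt) = 28.85 m, giving peak height M/(n_e·A·√(4πDt)) = 220/(0.35 × 62.3 × 28.85) = 0.3497 kg/m³.
(x−vt)²/(4Dt) = (-18.08)²/(4 × 0.581 × 114) = 1.234; exp(−1.234) = 0.2911.
C = 0.3497 × 0.2911 = 0.102 kg/m³.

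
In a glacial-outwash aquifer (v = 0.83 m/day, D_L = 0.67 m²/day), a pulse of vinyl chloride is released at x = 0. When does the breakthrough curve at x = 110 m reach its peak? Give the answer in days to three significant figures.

132 days

For the 1D instantaneous-source solution, setting ∂C/∂t = 0 at fixed x gives v²t² + 2Dt − x² = 0, so t = (√(D² + v²x²) − D)/v².
√(D² + v²x²) = √(0.67² + 0.83² × 110²) = 91.30; v² = 0.6889.
t = (91.30 − 0.67)/0.6889 = 132 days (vs. the pure-advection estimate x/v = 133 d).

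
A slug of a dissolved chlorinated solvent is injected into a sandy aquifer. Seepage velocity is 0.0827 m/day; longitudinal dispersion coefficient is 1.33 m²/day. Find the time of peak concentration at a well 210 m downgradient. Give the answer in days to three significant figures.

For the 1D instantaneous-source solution, setting ∂C/∂t = 0 at fixed x gives v²t² + 2Dt − x² = 0, so t = (√(D² + v²x²) − D)/v².
√(D² + v²x²) = √(1.33² + 0.0827² × 210²) = 17.42; v² = 0.00683929.
t = (17.42 − 1.33)/0.00683929 = 2350 days (vs. the pure-advection estimate x/v = 2540 d).

2350 days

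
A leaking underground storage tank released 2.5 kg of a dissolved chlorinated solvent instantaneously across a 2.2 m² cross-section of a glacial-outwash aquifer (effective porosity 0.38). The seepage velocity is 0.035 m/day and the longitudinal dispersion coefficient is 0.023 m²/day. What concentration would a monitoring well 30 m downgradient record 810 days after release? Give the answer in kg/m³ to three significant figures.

For an instantaneous plane source, C(x,t) = M/(n_e·A·√(4πDt)) · exp(−(x−vt)²/(4Dt)), with n_e·A the pore (flow) area.
Plume center vt = 0.035 × 810 = 28.35 m, so the well at 30 m is 1.65 m downgradient of the peak.
√(4πDt) = 15.30 m, giving peak height M/(n_e·A·√(4πDt)) = 2.5/(0.38 × 2.2 × 15.30) = 0.1955 kg/m³.
(x−vt)²/(4Dt) = (1.65)²/(4 × 0.023 × 810) = 0.03653; exp(−0.03653) = 0.9641.
C = 0.1955 × 0.9641 = 0.188 kg/m³.

0.188 kg/m³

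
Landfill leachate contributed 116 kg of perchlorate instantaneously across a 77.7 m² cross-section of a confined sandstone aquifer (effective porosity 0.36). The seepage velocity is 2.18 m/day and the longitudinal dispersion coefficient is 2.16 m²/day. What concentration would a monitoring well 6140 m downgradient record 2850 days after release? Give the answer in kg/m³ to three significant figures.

0.0120 kg/m³

For an instantaneous plane source, C(x,t) = M/(n_e·A·√(4πDt)) · exp(−(x−vt)²/(4Dt)), with n_e·A the pore (flow) area.
Plume center vt = 2.18 × 2850 = 6213 m, so the well at 6140 m is 73 m upgradient of the peak.
√(4πDt) = 278.1 m, giving peak height M/(n_e·A·√(4πDt)) = 116/(0.36 × 77.7 × 278.1) = 0.01491 kg/m³.
(x−vt)²/(4Dt) = (-73)²/(4 × 2.16 × 2850) = 0.2164; exp(−0.2164) = 0.8054.
C = 0.01491 × 0.8054 = 0.0120 kg/m³.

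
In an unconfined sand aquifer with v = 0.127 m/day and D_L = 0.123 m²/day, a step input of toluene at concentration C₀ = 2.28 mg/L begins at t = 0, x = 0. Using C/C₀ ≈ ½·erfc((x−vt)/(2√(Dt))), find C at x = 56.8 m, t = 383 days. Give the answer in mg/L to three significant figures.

0.457 mg/L

For a continuous step input, C/C₀ ≈ ½·erfc((x−vt)/(2√(Dt))).
vt = 0.127 × 383 = 48.641 m and 2√(Dt) = 2√(0.123 × 383) = 13.73 m.
Argument (x−vt)/(2√(Dt)) = (56.8 − 48.641)/13.73 = 0.5942; ½·erfc(0.5942) = 0.2004.
C = 2.28 × 0.2004 = 0.457 mg/L.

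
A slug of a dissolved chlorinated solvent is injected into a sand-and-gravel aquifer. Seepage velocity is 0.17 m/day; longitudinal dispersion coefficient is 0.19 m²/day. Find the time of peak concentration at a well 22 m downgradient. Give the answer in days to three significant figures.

For the 1D instantaneous-source solution, setting ∂C/∂t = 0 at fixed x gives v²t² + 2Dt − x² = 0, so t = (√(D² + v²x²) − D)/v².
√(D² + v²x²) = √(0.19² + 0.17² × 22²) = 3.745; v² = 0.0289.
t = (3.745 − 0.19)/0.0289 = 123 days (vs. the pure-advection estimate x/v = 129 d).

123 days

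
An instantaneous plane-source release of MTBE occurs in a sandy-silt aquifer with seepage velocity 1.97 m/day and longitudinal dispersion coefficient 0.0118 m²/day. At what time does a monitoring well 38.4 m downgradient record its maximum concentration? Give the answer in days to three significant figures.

19.5 days

For the 1D instantaneous-source solution, setting ∂C/∂t = 0 at fixed x gives v²t² + 2Dt − x² = 0, so t = (√(D² + v²x²) − D)/v².
√(D² + v²x²) = √(0.0118² + 1.97² × 38.4²) = 75.65; v² = 3.8809.
t = (75.65 − 0.0118)/3.8809 = 19.5 days (vs. the pure-advection estimate x/v = 19.5 d).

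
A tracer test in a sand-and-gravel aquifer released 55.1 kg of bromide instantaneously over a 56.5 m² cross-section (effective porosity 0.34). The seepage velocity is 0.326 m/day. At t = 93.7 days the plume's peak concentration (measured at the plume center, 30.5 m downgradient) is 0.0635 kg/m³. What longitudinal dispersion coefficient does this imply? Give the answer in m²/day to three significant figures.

1.73 m²/day

At the plume center C_max = M/(n_e·A·√(4πDt)), so D = M²/(4πt·(n_e·A·C_max)²).
n_e·A·C_max = 0.34 × 56.5 × 0.0635 = 1.220 kg/m.
D = 55.1²/(4π × 93.7 × 1.220²) = 1.73 m²/day.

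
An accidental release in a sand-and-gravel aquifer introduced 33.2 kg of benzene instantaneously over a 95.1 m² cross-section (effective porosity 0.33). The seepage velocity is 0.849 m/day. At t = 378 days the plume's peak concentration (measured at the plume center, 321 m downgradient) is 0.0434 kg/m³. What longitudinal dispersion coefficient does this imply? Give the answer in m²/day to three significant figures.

0.125 m²/day

At the plume center C_max = M/(n_e·A·√(4πDt)), so D = M²/(4πt·(n_e·A·C_max)²).
n_e·A·C_max = 0.33 × 95.1 × 0.0434 = 1.362 kg/m.
D = 33.2²/(4π × 378 × 1.362²) = 0.125 m²/day.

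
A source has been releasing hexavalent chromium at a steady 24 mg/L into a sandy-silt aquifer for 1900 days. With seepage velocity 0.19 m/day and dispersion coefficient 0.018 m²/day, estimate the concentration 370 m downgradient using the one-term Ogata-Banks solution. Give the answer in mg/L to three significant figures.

For a continuous step input, C/C₀ ≈ ½·erfc((x−vt)/(2√(Dt))).
vt = 0.19 × 1900 = 361 m and 2√(Dt) = 2√(0.018 × 1900) = 11.70 m.
Argument (x−vt)/(2√(Dt)) = (370 − 361)/11.70 = 0.7692; ½·erfc(0.7692) = 0.1383.
C = 24 × 0.1383 = 3.32 mg/L.

3.32 mg/L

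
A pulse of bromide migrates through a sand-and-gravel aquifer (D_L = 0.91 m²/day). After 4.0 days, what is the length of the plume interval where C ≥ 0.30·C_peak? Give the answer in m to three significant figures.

The plume is Gaussian with σ = √(2Dt) = √(2 × 0.91 × 4.0) = 2.698 m.
C/C_peak = exp(−Δx²/(2σ²)) = 0.30 ⇒ Δx = σ·√(−2 ln 0.30) = 2.698 × 1.552 = 4.187 m.
Width = 2Δx = 8.37 m.

8.37 m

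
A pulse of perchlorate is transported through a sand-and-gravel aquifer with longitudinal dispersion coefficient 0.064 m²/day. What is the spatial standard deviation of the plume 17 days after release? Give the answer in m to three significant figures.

Dispersive spreading gives a Gaussian with σ² = 2Dt; advection only shifts the center.
σ = √(2 × 0.064 × 17) = 1.48 m.

1.48 m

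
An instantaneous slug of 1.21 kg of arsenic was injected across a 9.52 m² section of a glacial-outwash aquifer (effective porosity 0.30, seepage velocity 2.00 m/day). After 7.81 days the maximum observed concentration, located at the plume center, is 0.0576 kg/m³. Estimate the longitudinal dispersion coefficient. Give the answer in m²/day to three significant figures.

0.551 m²/day

At the plume center C_max = M/(n_e·A·√(4πDt)), so D = M²/(4πt·(n_e·A·C_max)²).
n_e·A·C_max = 0.30 × 9.52 × 0.0576 = 0.1645 kg/m.
D = 1.21²/(4π × 7.81 × 0.1645²) = 0.551 m²/day.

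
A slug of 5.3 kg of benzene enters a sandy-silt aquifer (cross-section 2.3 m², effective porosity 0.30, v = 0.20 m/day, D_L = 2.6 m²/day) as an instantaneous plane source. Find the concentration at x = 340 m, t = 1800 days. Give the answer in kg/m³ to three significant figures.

0.0310 kg/m³

For an instantaneous plane source, C(x,t) = M/(n_e·A·√(4πDt)) · exp(−(x−vt)²/(4Dt)), with n_e·A the pore (flow) area.
Plume center vt = 0.20 × 1800 = 360 m, so the well at 340 m is 20 m upgradient of the peak.
√(4πDt) = 242.5 m, giving peak height M/(n_e·A·√(4πDt)) = 5.3/(0.30 × 2.3 × 242.5) = 0.03167 kg/m³.
(x−vt)²/(4Dt) = (-20)²/(4 × 2.6 × 1800) = 0.02137; exp(−0.02137) = 0.9789.
C = 0.03167 × 0.9789 = 0.0310 kg/m³.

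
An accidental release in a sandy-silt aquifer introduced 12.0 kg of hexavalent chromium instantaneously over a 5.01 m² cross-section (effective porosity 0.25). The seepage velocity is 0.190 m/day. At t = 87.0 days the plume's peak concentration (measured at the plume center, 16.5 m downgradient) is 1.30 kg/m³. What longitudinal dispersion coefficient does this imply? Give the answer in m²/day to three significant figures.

At the plume center C_max = M/(n_e·A·√(4πDt)), so D = M²/(4πt·(n_e·A·C_max)²).
n_e·A·C_max = 0.25 × 5.01 × 1.30 = 1.628 kg/m.
D = 12.0²/(4π × 87.0 × 1.628²) = 0.0497 m²/day.

0.0497 m²/day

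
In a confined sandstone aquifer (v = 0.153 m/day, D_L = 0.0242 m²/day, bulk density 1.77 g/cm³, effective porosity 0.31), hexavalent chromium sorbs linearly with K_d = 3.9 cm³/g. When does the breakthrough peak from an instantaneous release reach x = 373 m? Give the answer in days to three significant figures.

56700 days

Retardation factor R = 1 + ρ_b·K_d/n = 1 + 1.77 × 3.9/0.31 = 23.27.
Sorption retards both mechanisms: v_R = v/R = 0.006575 m/day, D_R = D/R = 0.001040 m²/day.
Peak time from v_R²t² + 2D_R t − x² = 0: t = (√(D_R² + v_R²x²) − D_R)/v_R².
√(D_R² + v_R²x²) = √(0.001040² + 0.006575² × 373²) = 2.452; v_R² = 4.323e-05.
t = (2.452 − 0.001040)/4.323e-05 = 56700 days.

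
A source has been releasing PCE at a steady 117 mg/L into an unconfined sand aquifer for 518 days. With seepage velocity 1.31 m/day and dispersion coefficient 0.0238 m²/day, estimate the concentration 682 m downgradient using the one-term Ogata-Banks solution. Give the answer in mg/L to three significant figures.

For a continuous step input, C/C₀ ≈ ½·erfc((x−vt)/(2√(Dt))).
vt = 1.31 × 518 = 678.58 m and 2√(Dt) = 2√(0.0238 × 518) = 7.022 m.
Argument (x−vt)/(2√(Dt)) = (682 − 678.58)/7.022 = 0.4870; ½·erfc(0.4870) = 0.2455.
C = 117 × 0.2455 = 28.7 mg/L.

28.7 mg/L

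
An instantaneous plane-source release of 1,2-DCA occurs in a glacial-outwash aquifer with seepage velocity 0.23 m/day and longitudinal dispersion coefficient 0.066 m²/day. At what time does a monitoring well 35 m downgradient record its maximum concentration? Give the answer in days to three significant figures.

151 days

For the 1D instantaneous-source solution, setting ∂C/∂t = 0 at fixed x gives v²t² + 2Dt − x² = 0, so t = (√(D² + v²x²) − D)/v².
√(D² + v²x²) = √(0.066² + 0.23² × 35²) = 8.050; v² = 0.0529.
t = (8.050 − 0.066)/0.0529 = 151 days (vs. the pure-advection estimate x/v = 152 d).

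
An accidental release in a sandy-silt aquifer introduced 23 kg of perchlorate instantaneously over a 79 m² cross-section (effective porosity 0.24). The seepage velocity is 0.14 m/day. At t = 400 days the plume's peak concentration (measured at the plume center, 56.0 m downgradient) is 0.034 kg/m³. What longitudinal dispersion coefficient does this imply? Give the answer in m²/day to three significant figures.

0.253 m²/day

At the plume center C_max = M/(n_e·A·√(4πDt)), so D = M²/(4πt·(n_e·A·C_max)²).
n_e·A·C_max = 0.24 × 79 × 0.034 = 0.6446 kg/m.
D = 23²/(4π × 400 × 0.6446²) = 0.253 m²/day.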